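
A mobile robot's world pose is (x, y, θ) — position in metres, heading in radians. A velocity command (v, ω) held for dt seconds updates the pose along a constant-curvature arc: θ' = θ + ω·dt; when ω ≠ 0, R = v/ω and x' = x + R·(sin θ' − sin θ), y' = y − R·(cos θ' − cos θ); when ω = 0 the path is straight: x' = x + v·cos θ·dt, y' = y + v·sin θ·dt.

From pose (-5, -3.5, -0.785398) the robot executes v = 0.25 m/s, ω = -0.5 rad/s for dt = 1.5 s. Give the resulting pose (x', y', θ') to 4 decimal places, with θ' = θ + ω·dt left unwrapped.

(-4.8539, -3.8359, -1.5354)

θ' = -0.7854 + -0.5·1.5 = -1.5354
R = v/ω = 0.25/-0.5 = -0.5000
x' = -5 + -0.5000·(sin -1.5354 − sin -0.7854) = -4.8539
y' = -3.5 − -0.5000·(cos -1.5354 − cos -0.7854) = -3.8359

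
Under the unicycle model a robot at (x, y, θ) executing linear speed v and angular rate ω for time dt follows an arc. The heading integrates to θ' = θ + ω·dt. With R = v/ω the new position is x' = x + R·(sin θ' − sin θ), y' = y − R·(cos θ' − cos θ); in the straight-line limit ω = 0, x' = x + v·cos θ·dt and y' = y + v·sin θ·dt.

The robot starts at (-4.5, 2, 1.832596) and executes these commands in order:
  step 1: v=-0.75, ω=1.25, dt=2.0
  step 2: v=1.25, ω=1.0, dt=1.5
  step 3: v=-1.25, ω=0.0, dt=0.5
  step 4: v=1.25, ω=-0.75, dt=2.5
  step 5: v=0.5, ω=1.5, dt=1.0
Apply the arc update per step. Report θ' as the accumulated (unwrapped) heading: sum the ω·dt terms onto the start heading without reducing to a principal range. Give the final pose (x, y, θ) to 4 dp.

step 1: θ'=4.3326 (R=-0.6000) → pose (-3.3632, 1.9329, 4.3326)
step 2: θ'=5.8326 (R=1.2500) → pose (-2.7466, 0.3442, 5.8326)
step 3: θ'=5.8326 (straight) → pose (-3.3093, 0.6164, 5.8326)
step 4: θ'=3.9576 (R=-1.6667) → pose (-2.8211, -2.0258, 3.9576)
step 5: θ'=5.4576 (R=0.3333) → pose (-2.8232, -2.4802, 5.4576)

(-2.8232, -2.4802, 5.4576)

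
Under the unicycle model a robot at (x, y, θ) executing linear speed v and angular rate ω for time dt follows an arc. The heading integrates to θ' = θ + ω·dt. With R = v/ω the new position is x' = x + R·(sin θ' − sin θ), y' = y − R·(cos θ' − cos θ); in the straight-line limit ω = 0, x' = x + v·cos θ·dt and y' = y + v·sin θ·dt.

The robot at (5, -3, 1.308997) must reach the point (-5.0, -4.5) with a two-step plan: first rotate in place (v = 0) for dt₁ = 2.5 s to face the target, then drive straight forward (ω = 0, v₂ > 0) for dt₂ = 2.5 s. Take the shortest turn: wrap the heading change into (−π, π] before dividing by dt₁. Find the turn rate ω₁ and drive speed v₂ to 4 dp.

ω₁ = 0.7926, v₂ = 4.0447

heading to target = atan2(-4.5−-3, -5−5) = -2.9927
Δθ = wrap(-2.9927 − 1.3090) = 1.9815; ω₁ = Δθ/dt₁ = 0.7926
distance = √((-5−5)² + (-4.5−-3)²) = 10.1119; v₂ = distance/dt₂ = 4.0447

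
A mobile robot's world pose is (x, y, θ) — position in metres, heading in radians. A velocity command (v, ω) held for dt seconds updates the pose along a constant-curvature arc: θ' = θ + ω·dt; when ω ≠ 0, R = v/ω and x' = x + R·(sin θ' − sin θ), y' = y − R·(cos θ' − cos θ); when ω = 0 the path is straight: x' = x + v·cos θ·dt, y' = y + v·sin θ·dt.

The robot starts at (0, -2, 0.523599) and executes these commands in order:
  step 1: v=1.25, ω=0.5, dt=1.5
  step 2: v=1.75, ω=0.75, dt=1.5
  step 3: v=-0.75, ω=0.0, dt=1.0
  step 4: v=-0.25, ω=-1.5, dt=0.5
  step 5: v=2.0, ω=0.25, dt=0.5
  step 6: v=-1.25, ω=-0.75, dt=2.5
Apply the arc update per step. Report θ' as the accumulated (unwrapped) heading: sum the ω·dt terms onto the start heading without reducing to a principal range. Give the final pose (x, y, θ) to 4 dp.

step 1: θ'=1.2736 (R=2.5000) → pose (1.1404, -0.5670, 1.2736)
step 2: θ'=2.3986 (R=2.3333) → pose (0.4878, 1.8346, 2.3986)
step 3: θ'=2.3986 (straight) → pose (1.0402, 1.3273, 2.3986)
step 4: θ'=1.6486 (R=0.1667) → pose (1.0936, 1.2175, 1.6486)
step 5: θ'=1.7736 (R=8.0000) → pose (0.9538, 2.2070, 1.7736)
step 6: θ'=-0.1014 (R=1.6667) → pose (-0.8474, 0.2132, -0.1014)

(-0.8474, 0.2132, -0.1014)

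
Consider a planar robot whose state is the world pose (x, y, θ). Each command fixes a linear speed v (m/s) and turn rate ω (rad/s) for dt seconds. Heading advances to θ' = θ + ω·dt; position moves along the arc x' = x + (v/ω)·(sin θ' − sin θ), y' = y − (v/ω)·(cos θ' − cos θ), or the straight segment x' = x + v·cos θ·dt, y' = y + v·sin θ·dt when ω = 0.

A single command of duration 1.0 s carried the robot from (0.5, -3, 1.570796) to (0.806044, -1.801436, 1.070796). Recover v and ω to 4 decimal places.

Δθ = 1.070796 − 1.570796 = -0.500000
ω = Δθ/dt = -0.500000/1.0 = -0.5000
R = −Δy/(cos θ' − cos θ) = -2.5000
v = R·ω = -2.5000·-0.5000 = 1.2500

v = 1.2500, ω = -0.5000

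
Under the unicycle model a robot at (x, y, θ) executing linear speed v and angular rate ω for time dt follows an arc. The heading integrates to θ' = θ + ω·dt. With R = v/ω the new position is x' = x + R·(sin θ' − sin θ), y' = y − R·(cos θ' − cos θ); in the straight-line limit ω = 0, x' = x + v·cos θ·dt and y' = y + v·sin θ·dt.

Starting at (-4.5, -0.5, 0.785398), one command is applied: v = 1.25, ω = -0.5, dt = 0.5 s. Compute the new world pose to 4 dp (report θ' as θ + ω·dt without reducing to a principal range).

(-4.0077, -0.1176, 0.5354)

θ' = 0.7854 + -0.5·0.5 = 0.5354
R = v/ω = 1.25/-0.5 = -2.5000
x' = -4.5 + -2.5000·(sin 0.5354 − sin 0.7854) = -4.0077
y' = -0.5 − -2.5000·(cos 0.5354 − cos 0.7854) = -0.1176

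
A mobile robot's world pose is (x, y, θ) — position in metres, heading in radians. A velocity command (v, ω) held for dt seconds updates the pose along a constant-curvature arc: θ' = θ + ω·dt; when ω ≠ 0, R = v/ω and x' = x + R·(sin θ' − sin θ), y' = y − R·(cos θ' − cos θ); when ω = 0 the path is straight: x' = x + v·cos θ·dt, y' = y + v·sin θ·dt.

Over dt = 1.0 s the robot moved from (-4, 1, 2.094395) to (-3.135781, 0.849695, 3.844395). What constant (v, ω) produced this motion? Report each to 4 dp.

Δθ = 3.844395 − 2.094395 = 1.750000
ω = Δθ/dt = 1.750000/1.0 = 1.7500
R = Δx/(sin θ' − sin θ) = -0.5714
v = R·ω = -0.5714·1.7500 = -1.0000

v = -1.0000, ω = 1.7500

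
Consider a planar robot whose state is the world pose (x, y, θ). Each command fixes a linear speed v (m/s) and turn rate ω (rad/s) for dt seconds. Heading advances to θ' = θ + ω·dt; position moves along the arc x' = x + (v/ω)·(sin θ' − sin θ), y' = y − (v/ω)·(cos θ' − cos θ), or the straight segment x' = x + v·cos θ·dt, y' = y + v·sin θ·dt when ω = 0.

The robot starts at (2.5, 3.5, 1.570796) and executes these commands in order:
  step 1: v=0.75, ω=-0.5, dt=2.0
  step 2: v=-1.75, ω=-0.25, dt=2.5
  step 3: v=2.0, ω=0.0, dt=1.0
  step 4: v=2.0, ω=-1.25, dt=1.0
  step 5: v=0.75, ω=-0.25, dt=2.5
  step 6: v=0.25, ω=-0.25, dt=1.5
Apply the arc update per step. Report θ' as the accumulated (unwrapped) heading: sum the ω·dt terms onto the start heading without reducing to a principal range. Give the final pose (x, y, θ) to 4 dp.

(2.2038, 0.2170, -2.3042)

step 1: θ'=0.5708 (R=-1.5000) → pose (3.1895, 4.7622, 0.5708)
step 2: θ'=-0.0542 (R=7.0000) → pose (-0.9718, 3.6628, -0.0542)
step 3: θ'=-0.0542 (straight) → pose (1.0253, 3.5544, -0.0542)
step 4: θ'=-1.3042 (R=-1.6000) → pose (2.4820, 2.3783, -1.3042)
step 5: θ'=-1.9292 (R=-3.0000) → pose (2.3974, 0.5356, -1.9292)
step 6: θ'=-2.3042 (R=-1.0000) → pose (2.2038, 0.2170, -2.3042)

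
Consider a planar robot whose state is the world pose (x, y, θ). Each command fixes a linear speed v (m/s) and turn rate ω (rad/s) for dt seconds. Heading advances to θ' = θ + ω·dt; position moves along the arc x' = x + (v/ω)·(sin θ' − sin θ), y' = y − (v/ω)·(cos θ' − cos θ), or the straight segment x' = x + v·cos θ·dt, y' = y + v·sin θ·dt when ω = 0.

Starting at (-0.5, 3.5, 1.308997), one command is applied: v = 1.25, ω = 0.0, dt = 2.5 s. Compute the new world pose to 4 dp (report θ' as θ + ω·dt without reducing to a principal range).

θ' = 1.3090 + 0.0·2.5 = 1.3090
ω = 0 → straight: x' = -0.5 + 1.25·cos(1.3090)·2.5 = 0.3088
y' = 3.5 + 1.25·sin(1.3090)·2.5 = 6.5185

(0.3088, 6.5185, 1.3090)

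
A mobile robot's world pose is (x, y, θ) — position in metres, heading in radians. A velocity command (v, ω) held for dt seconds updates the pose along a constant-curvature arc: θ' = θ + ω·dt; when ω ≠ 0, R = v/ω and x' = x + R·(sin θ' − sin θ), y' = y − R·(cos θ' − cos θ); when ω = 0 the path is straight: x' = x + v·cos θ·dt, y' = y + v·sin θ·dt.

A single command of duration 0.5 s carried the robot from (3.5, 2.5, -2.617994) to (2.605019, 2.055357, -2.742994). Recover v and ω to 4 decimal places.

v = 2.0000, ω = -0.2500

Δθ = -2.742994 − -2.617994 = -0.125000
ω = Δθ/dt = -0.125000/0.5 = -0.2500
R = Δx/(sin θ' − sin θ) = -8.0000
v = R·ω = -8.0000·-0.2500 = 2.0000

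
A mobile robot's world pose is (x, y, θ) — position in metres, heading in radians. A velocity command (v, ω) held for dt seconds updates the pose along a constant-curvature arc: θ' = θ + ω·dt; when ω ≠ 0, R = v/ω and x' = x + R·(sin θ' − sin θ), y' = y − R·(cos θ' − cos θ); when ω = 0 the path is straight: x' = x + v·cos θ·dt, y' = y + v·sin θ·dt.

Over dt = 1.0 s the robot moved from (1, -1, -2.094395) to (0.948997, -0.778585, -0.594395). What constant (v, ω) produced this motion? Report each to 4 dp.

Δθ = -0.594395 − -2.094395 = 1.500000
ω = Δθ/dt = 1.500000/1.0 = 1.5000
R = −Δy/(cos θ' − cos θ) = -0.1667
v = R·ω = -0.1667·1.5000 = -0.2500

v = -0.2500, ω = 1.5000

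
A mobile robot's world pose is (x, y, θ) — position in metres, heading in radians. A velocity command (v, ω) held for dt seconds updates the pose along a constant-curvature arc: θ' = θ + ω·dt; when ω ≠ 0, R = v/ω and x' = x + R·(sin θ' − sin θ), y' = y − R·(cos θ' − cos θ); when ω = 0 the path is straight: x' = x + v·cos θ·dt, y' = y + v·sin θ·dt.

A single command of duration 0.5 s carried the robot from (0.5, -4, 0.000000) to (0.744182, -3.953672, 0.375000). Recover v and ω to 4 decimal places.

Δθ = 0.375000 − 0.000000 = 0.375000
ω = Δθ/dt = 0.375000/0.5 = 0.7500
R = Δx/(sin θ' − sin θ) = 0.6667
v = R·ω = 0.6667·0.7500 = 0.5000

v = 0.5000, ω = 0.7500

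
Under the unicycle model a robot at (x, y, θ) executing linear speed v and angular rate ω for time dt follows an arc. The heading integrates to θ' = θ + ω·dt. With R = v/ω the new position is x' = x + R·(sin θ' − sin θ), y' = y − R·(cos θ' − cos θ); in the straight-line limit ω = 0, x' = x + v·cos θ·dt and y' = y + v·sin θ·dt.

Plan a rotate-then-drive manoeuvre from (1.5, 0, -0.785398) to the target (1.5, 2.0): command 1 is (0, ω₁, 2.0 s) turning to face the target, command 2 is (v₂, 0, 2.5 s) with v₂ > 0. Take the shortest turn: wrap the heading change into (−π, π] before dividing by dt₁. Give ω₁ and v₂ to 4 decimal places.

heading to target = atan2(2−0, 1.5−1.5) = 1.5708
Δθ = wrap(1.5708 − -0.7854) = 2.3562; ω₁ = Δθ/dt₁ = 1.1781
distance = √((1.5−1.5)² + (2−0)²) = 2.0000; v₂ = distance/dt₂ = 0.8000

ω₁ = 1.1781, v₂ = 0.8000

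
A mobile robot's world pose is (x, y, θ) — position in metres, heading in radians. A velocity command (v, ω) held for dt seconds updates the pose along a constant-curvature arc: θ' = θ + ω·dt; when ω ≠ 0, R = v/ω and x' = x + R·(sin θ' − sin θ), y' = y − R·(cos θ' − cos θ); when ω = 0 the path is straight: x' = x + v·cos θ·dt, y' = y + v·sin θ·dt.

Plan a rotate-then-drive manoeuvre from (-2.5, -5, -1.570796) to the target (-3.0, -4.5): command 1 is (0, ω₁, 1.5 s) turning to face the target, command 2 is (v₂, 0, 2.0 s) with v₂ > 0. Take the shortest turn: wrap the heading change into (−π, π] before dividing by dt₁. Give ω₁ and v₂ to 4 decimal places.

ω₁ = -1.5708, v₂ = 0.3536

heading to target = atan2(-4.5−-5, -3−-2.5) = 2.3562
Δθ = wrap(2.3562 − -1.5708) = -2.3562; ω₁ = Δθ/dt₁ = -1.5708
distance = √((-3−-2.5)² + (-4.5−-5)²) = 0.7071; v₂ = distance/dt₂ = 0.3536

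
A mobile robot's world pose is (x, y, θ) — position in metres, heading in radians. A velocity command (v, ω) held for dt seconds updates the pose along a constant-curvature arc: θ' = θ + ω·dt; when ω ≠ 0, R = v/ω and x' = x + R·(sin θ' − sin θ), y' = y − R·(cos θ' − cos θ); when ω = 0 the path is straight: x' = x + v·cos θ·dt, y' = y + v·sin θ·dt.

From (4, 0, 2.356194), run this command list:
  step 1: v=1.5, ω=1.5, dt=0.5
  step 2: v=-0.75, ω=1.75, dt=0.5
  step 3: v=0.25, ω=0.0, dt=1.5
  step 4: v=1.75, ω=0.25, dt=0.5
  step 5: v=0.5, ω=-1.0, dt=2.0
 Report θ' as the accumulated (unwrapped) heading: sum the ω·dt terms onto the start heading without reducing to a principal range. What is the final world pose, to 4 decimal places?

step 1: θ'=3.1062 (R=1.0000) → pose (3.3283, 0.2923, 3.1062)
step 2: θ'=3.9812 (R=-0.4286) → pose (3.6625, 0.4344, 3.9812)
step 3: θ'=3.9812 (straight) → pose (3.4121, 0.1552, 3.9812)
step 4: θ'=4.1062 (R=7.0000) → pose (2.8699, -0.5309, 4.1062)
step 5: θ'=2.1062 (R=-0.5000) → pose (2.0290, -0.5011, 2.1062)

(2.0290, -0.5011, 2.1062)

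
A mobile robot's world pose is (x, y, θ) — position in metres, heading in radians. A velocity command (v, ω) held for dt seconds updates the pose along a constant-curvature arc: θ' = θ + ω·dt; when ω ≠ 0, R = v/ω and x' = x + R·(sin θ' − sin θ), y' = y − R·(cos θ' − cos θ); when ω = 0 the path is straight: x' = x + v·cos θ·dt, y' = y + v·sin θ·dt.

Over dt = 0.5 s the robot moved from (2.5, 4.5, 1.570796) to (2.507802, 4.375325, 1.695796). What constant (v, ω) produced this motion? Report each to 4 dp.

v = -0.2500, ω = 0.2500

Δθ = 1.695796 − 1.570796 = 0.125000
ω = Δθ/dt = 0.125000/0.5 = 0.2500
R = −Δy/(cos θ' − cos θ) = -1.0000
v = R·ω = -1.0000·0.2500 = -0.2500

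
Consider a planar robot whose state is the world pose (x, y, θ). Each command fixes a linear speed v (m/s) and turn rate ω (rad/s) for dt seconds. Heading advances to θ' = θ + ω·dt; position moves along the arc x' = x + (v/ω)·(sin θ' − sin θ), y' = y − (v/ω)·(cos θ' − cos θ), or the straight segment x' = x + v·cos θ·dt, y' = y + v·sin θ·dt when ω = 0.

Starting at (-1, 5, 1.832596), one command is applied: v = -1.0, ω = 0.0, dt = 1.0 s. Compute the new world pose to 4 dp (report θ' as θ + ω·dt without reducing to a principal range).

θ' = 1.8326 + 0.0·1.0 = 1.8326
ω = 0 → straight: x' = -1 + -1.0·cos(1.8326)·1.0 = -0.7412
y' = 5 + -1.0·sin(1.8326)·1.0 = 4.0341

(-0.7412, 4.0341, 1.8326)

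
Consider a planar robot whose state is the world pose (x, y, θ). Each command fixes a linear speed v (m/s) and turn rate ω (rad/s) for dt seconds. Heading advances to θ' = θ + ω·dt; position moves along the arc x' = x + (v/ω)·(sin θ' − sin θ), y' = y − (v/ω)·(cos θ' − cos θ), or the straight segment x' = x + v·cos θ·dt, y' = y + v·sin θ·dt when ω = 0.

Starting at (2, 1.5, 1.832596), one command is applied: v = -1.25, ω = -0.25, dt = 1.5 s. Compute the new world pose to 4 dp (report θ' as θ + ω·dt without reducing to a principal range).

(2.1384, -0.3589, 1.4576)

θ' = 1.8326 + -0.25·1.5 = 1.4576
R = v/ω = -1.25/-0.25 = 5.0000
x' = 2 + 5.0000·(sin 1.4576 − sin 1.8326) = 2.1384
y' = 1.5 − 5.0000·(cos 1.4576 − cos 1.8326) = -0.3589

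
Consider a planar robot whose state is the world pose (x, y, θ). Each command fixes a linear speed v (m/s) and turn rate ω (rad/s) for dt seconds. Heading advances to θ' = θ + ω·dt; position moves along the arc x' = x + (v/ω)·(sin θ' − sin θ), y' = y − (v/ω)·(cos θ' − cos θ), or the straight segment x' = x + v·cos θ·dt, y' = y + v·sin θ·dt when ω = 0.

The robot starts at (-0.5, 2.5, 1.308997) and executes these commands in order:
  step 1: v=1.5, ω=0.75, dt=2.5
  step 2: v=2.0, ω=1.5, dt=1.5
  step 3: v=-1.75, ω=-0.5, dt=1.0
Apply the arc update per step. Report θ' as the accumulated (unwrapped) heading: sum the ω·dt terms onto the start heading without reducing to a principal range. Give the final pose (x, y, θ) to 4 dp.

(-4.2479, 4.3457, 4.9340)

step 1: θ'=3.1840 (R=2.0000) → pose (-2.5166, 5.0158, 3.1840)
step 2: θ'=5.4340 (R=1.3333) → pose (-3.4611, 2.8029, 5.4340)
step 3: θ'=4.9340 (R=3.5000) → pose (-4.2479, 4.3457, 4.9340)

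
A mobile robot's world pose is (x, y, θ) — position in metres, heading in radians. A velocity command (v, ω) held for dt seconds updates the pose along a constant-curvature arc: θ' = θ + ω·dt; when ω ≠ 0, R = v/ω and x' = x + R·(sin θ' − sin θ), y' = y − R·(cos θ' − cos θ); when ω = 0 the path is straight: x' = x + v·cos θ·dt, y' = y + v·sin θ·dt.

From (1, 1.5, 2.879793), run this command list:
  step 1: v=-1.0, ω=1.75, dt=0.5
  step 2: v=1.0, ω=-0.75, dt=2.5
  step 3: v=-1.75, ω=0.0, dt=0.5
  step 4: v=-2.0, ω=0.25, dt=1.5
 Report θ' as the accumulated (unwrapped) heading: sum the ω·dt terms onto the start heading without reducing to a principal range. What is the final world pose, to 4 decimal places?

step 1: θ'=3.7548 (R=-0.5714) → pose (1.4767, 1.5846, 3.7548)
step 2: θ'=1.8798 (R=-1.3333) → pose (-0.5608, 2.2696, 1.8798)
step 3: θ'=1.8798 (straight) → pose (-0.2947, 1.4360, 1.8798)
step 4: θ'=2.2548 (R=-8.0000) → pose (1.1260, -1.1863, 2.2548)

(1.1260, -1.1863, 2.2548)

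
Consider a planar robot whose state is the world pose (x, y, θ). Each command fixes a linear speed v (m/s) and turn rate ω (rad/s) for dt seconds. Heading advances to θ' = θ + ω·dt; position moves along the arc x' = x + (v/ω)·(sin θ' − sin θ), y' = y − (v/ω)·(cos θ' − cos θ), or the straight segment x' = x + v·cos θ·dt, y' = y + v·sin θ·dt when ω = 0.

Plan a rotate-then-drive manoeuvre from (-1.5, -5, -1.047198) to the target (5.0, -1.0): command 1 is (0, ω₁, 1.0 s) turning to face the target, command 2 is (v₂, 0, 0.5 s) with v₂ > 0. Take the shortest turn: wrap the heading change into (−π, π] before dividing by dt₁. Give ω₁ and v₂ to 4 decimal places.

heading to target = atan2(-1−-5, 5−-1.5) = 0.5517
Δθ = wrap(0.5517 − -1.0472) = 1.5989; ω₁ = Δθ/dt₁ = 1.5989
distance = √((5−-1.5)² + (-1−-5)²) = 7.6322; v₂ = distance/dt₂ = 15.2643

ω₁ = 1.5989, v₂ = 15.2643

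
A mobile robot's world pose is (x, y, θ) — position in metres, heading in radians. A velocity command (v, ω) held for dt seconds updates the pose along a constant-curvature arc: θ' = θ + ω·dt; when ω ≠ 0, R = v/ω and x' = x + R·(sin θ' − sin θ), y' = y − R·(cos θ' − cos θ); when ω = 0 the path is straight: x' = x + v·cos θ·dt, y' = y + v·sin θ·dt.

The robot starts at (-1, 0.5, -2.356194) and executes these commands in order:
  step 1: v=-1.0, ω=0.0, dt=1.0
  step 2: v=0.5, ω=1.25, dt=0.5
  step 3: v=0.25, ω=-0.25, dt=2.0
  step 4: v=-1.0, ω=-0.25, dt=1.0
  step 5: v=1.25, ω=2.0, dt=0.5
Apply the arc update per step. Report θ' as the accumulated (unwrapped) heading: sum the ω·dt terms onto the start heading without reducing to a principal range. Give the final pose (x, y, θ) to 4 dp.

step 1: θ'=-2.3562 (straight) → pose (-0.2929, 1.2071, -2.3562)
step 2: θ'=-1.7312 (R=0.4000) → pose (-0.4049, 0.9881, -1.7312)
step 3: θ'=-2.2312 (R=-1.0000) → pose (-0.6023, 0.5344, -2.2312)
step 4: θ'=-2.4812 (R=4.0000) → pose (0.1029, 1.2397, -2.4812)
step 5: θ'=-1.4812 (R=0.6250) → pose (-0.1362, 0.6902, -1.4812)

(-0.1362, 0.6902, -1.4812)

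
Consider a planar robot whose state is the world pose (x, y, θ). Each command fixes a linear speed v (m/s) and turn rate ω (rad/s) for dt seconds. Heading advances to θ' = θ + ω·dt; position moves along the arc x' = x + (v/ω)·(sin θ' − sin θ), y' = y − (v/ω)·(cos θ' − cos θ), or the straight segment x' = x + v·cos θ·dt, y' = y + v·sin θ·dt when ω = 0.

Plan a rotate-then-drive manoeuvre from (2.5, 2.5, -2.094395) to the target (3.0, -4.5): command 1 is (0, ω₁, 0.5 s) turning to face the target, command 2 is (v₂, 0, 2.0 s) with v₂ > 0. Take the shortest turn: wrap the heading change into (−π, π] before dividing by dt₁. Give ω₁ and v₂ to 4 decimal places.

ω₁ = 1.1898, v₂ = 3.5089

heading to target = atan2(-4.5−2.5, 3−2.5) = -1.4995
Δθ = wrap(-1.4995 − -2.0944) = 0.5949; ω₁ = Δθ/dt₁ = 1.1898
distance = √((3−2.5)² + (-4.5−2.5)²) = 7.0178; v₂ = distance/dt₂ = 3.5089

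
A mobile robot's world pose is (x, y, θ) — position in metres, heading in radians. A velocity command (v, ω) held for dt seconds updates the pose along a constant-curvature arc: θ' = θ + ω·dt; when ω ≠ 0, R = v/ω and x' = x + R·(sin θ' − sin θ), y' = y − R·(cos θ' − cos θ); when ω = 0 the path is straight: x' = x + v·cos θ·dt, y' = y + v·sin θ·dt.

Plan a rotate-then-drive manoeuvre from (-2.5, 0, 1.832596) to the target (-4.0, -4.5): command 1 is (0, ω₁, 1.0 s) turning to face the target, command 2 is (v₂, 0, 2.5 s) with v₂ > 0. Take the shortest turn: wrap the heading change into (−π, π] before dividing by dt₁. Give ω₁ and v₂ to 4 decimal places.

ω₁ = 2.5580, v₂ = 1.8974

heading to target = atan2(-4.5−0, -4−-2.5) = -1.8925
Δθ = wrap(-1.8925 − 1.8326) = 2.5580; ω₁ = Δθ/dt₁ = 2.5580
distance = √((-4−-2.5)² + (-4.5−0)²) = 4.7434; v₂ = distance/dt₂ = 1.8974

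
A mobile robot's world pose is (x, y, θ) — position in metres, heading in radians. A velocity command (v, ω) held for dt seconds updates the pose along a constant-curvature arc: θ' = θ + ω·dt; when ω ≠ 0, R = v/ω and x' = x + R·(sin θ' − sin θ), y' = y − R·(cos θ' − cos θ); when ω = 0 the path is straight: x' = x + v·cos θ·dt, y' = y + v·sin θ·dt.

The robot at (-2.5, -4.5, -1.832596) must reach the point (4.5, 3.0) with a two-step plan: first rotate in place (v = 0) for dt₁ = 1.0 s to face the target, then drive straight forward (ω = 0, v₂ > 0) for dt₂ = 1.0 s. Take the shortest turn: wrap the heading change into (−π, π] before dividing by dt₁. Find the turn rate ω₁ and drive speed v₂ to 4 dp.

heading to target = atan2(3−-4.5, 4.5−-2.5) = 0.8199
Δθ = wrap(0.8199 − -1.8326) = 2.6525; ω₁ = Δθ/dt₁ = 2.6525
distance = √((4.5−-2.5)² + (3−-4.5)²) = 10.2591; v₂ = distance/dt₂ = 10.2591

ω₁ = 2.6525, v₂ = 10.2591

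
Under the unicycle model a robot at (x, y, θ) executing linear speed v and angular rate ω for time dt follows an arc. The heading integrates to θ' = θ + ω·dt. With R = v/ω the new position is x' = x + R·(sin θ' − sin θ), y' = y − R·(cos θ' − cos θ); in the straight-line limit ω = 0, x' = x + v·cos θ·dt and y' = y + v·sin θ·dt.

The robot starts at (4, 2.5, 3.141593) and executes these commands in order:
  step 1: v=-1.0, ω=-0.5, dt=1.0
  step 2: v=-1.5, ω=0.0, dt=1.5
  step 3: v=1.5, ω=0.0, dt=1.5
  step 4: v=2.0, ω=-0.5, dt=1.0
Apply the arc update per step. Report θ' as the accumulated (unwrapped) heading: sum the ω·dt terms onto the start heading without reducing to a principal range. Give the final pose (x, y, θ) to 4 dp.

step 1: θ'=2.6416 (R=2.0000) → pose (4.9589, 2.2552, 2.6416)
step 2: θ'=2.6416 (straight) → pose (6.9334, 1.1765, 2.6416)
step 3: θ'=2.6416 (straight) → pose (4.9589, 2.2552, 2.6416)
step 4: θ'=2.1416 (R=-4.0000) → pose (3.5107, 3.6043, 2.1416)

(3.5107, 3.6043, 2.1416)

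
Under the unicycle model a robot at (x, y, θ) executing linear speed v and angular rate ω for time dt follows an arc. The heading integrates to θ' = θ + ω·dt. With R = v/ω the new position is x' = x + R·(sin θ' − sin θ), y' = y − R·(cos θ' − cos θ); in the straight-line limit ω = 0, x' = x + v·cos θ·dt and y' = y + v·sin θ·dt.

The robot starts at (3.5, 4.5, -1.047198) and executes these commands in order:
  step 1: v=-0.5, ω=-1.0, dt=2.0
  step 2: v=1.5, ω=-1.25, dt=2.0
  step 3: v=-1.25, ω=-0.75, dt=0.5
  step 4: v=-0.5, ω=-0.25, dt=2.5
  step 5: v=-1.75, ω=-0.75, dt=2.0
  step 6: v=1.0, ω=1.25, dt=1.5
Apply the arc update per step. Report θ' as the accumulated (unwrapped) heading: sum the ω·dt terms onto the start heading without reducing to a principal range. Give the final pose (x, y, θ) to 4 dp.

(0.4014, 8.7001, -6.1722)

step 1: θ'=-3.0472 (R=0.5000) → pose (3.8859, 5.2478, -3.0472)
step 2: θ'=-5.5472 (R=-1.2000) → pose (2.9672, 7.3318, -5.5472)
step 3: θ'=-5.9222 (R=1.6667) → pose (2.4370, 7.0079, -5.9222)
step 4: θ'=-6.5472 (R=2.0000) → pose (1.2087, 6.9483, -6.5472)
step 5: θ'=-8.0472 (R=2.3333) → pose (-0.4723, 9.6488, -8.0472)
step 6: θ'=-6.1722 (R=0.8000) → pose (0.4014, 8.7001, -6.1722)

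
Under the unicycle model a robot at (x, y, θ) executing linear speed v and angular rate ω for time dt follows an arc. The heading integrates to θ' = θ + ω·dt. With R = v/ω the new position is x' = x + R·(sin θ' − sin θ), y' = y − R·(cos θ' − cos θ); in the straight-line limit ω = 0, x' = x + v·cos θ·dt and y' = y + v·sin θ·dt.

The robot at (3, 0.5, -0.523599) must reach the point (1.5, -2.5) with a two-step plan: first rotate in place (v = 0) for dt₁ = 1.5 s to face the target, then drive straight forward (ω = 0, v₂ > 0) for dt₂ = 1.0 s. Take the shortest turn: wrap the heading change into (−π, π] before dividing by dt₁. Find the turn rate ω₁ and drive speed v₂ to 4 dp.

heading to target = atan2(-2.5−0.5, 1.5−3) = -2.0344
Δθ = wrap(-2.0344 − -0.5236) = -1.5108; ω₁ = Δθ/dt₁ = -1.0072
distance = √((1.5−3)² + (-2.5−0.5)²) = 3.3541; v₂ = distance/dt₂ = 3.3541

ω₁ = -1.0072, v₂ = 3.3541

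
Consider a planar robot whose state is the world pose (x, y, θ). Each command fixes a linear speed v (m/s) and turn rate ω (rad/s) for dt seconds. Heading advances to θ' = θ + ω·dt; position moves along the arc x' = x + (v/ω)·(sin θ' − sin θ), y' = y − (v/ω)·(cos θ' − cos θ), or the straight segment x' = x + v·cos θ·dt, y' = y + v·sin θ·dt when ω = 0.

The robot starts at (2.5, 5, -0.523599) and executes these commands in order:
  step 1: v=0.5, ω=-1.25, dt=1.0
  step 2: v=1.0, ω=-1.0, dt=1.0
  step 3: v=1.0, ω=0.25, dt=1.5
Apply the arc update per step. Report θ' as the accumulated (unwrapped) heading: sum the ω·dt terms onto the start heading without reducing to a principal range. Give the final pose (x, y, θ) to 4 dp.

step 1: θ'=-1.7736 (R=-0.4000) → pose (2.6918, 4.5730, -1.7736)
step 2: θ'=-2.7736 (R=-1.0000) → pose (2.0720, 3.8414, -2.7736)
step 3: θ'=-2.3986 (R=4.0000) → pose (0.8050, 3.0550, -2.3986)

(0.8050, 3.0550, -2.3986)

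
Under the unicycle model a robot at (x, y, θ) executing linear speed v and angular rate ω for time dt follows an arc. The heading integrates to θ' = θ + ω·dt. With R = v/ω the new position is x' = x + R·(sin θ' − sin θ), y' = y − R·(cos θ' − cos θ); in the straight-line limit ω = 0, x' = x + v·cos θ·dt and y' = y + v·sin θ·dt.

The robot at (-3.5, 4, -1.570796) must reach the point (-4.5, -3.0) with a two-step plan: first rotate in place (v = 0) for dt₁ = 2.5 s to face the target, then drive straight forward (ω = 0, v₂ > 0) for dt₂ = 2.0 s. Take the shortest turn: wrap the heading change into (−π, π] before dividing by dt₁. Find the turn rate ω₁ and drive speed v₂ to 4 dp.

ω₁ = -0.0568, v₂ = 3.5355

heading to target = atan2(-3−4, -4.5−-3.5) = -1.7127
Δθ = wrap(-1.7127 − -1.5708) = -0.1419; ω₁ = Δθ/dt₁ = -0.0568
distance = √((-4.5−-3.5)² + (-3−4)²) = 7.0711; v₂ = distance/dt₂ = 3.5355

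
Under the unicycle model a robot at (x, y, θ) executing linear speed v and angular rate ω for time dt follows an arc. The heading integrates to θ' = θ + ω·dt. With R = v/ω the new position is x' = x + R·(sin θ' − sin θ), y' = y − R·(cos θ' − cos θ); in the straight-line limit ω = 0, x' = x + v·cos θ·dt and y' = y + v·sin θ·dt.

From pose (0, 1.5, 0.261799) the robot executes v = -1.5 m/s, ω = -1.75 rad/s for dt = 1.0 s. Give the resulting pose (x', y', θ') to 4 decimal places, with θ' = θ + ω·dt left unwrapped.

θ' = 0.2618 + -1.75·1.0 = -1.4882
R = v/ω = -1.5/-1.75 = 0.8571
x' = 0 + 0.8571·(sin -1.4882 − sin 0.2618) = -1.0761
y' = 1.5 − 0.8571·(cos -1.4882 − cos 0.2618) = 2.2572

(-1.0761, 2.2572, -1.4882)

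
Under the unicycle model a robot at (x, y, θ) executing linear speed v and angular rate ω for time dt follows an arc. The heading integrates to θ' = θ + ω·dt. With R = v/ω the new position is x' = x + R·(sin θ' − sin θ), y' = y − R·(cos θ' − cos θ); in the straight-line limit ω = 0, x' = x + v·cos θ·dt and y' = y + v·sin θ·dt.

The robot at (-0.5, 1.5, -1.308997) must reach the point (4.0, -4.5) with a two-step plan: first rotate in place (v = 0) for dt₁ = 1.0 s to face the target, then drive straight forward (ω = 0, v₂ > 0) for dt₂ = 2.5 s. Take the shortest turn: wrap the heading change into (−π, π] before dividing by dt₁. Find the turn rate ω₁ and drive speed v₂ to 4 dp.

heading to target = atan2(-4.5−1.5, 4−-0.5) = -0.9273
Δθ = wrap(-0.9273 − -1.3090) = 0.3817; ω₁ = Δθ/dt₁ = 0.3817
distance = √((4−-0.5)² + (-4.5−1.5)²) = 7.5000; v₂ = distance/dt₂ = 3.0000

ω₁ = 0.3817, v₂ = 3.0000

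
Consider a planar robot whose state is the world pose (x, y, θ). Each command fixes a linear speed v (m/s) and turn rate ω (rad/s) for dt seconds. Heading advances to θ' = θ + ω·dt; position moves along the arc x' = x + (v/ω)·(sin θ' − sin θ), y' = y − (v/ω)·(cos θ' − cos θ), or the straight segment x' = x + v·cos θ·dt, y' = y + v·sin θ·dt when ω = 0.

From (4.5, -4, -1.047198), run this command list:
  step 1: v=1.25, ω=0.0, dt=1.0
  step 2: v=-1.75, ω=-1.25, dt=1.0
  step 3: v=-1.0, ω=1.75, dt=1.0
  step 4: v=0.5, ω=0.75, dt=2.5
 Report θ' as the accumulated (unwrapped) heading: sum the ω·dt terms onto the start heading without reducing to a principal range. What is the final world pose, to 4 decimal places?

(6.1549, -2.1762, 1.3278)

step 1: θ'=-1.0472 (straight) → pose (5.1250, -5.0825, -1.0472)
step 2: θ'=-2.2972 (R=1.4000) → pose (5.2908, -3.4527, -2.2972)
step 3: θ'=-0.5472 (R=-0.5714) → pose (5.1610, -2.5851, -0.5472)
step 4: θ'=1.3278 (R=0.6667) → pose (6.1549, -2.1762, 1.3278)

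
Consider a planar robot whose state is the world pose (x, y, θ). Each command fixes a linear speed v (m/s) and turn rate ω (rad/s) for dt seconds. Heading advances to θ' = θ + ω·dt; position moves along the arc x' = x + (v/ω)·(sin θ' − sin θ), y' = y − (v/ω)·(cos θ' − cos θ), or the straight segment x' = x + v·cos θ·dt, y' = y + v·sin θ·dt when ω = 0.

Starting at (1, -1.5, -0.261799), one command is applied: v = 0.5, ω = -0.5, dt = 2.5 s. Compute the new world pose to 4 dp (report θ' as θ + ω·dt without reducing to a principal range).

(1.7394, -2.4070, -1.5118)

θ' = -0.2618 + -0.5·2.5 = -1.5118
R = v/ω = 0.5/-0.5 = -1.0000
x' = 1 + -1.0000·(sin -1.5118 − sin -0.2618) = 1.7394
y' = -1.5 − -1.0000·(cos -1.5118 − cos -0.2618) = -2.4070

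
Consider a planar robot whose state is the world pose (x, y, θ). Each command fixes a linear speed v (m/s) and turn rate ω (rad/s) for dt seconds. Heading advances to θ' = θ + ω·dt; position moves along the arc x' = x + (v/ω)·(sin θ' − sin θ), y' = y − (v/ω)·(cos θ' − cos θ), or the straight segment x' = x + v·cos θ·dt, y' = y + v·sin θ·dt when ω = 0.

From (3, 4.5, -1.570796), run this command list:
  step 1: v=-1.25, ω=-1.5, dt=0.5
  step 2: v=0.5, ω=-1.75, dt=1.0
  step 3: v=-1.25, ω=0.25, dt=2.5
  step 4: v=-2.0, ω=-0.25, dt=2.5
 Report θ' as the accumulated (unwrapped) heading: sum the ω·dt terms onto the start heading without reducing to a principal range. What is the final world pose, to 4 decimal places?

step 1: θ'=-2.3208 (R=0.8333) → pose (3.2236, 5.0680, -2.3208)
step 2: θ'=-4.0708 (R=-0.2857) → pose (2.7856, 5.0918, -4.0708)
step 3: θ'=-3.4458 (R=-5.0000) → pose (5.2937, 3.3137, -3.4458)
step 4: θ'=-4.0708 (R=8.0000) → pose (9.3066, 0.4688, -4.0708)

(9.3066, 0.4688, -4.0708)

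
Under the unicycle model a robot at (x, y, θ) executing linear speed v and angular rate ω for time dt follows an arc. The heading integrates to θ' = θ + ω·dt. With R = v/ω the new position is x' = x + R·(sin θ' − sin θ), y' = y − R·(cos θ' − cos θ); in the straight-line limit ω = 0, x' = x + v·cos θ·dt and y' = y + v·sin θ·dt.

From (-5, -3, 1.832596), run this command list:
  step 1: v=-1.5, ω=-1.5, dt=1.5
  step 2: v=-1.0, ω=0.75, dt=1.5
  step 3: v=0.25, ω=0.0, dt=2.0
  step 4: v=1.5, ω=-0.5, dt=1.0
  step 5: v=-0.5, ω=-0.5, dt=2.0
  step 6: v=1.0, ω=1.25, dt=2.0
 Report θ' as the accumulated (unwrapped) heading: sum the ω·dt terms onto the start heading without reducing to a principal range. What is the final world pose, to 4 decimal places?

step 1: θ'=-0.4174 (R=1.0000) → pose (-6.3713, -4.1730, -0.4174)
step 2: θ'=0.7076 (R=-1.3333) → pose (-7.7785, -4.3786, 0.7076)
step 3: θ'=0.7076 (straight) → pose (-7.3985, -4.0536, 0.7076)
step 4: θ'=0.2076 (R=-3.0000) → pose (-6.0668, -3.3978, 0.2076)
step 5: θ'=-0.7924 (R=1.0000) → pose (-6.9850, -3.1214, -0.7924)
step 6: θ'=1.7076 (R=0.8000) → pose (-5.6228, -2.4506, 1.7076)

(-5.6228, -2.4506, 1.7076)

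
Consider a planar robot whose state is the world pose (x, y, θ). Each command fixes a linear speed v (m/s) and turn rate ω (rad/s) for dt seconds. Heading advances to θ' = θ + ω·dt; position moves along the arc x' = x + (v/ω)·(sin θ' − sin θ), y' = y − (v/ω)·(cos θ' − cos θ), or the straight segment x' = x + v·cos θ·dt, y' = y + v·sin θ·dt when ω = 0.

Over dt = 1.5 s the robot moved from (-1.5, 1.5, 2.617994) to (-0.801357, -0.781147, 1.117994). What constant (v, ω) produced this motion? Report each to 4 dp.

Δθ = 1.117994 − 2.617994 = -1.500000
ω = Δθ/dt = -1.500000/1.5 = -1.0000
R = −Δy/(cos θ' − cos θ) = 1.7500
v = R·ω = 1.7500·-1.0000 = -1.7500

v = -1.7500, ω = -1.0000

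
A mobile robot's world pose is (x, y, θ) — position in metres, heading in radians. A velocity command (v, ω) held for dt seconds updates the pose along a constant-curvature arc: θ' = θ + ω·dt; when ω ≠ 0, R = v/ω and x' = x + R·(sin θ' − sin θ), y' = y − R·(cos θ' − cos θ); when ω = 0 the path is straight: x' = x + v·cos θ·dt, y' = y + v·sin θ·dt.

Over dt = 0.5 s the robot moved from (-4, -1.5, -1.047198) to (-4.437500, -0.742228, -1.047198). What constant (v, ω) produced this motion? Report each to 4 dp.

v = -1.7500, ω = 0.0000

Δθ = -1.047198 − -1.047198 = 0.000000
ω = Δθ/dt = 0.000000/0.5 = 0.0000
ω = 0 → v = (Δx·cos θ + Δy·sin θ)/dt = -1.7500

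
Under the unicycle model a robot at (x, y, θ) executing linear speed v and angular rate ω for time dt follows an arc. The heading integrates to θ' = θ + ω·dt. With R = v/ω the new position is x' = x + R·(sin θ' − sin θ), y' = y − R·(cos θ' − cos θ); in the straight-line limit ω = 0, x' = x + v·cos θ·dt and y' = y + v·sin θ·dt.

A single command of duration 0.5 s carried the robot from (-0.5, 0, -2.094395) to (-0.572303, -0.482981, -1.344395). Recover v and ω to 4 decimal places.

v = 1.0000, ω = 1.5000

Δθ = -1.344395 − -2.094395 = 0.750000
ω = Δθ/dt = 0.750000/0.5 = 1.5000
R = −Δy/(cos θ' − cos θ) = 0.6667
v = R·ω = 0.6667·1.5000 = 1.0000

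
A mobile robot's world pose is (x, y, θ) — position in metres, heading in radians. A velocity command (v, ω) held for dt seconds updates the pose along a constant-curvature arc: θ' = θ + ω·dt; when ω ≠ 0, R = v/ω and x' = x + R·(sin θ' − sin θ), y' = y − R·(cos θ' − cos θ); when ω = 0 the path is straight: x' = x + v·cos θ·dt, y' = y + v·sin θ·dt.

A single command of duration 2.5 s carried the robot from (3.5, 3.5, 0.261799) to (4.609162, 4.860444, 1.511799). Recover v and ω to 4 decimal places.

Δθ = 1.511799 − 0.261799 = 1.250000
ω = Δθ/dt = 1.250000/2.5 = 0.5000
R = −Δy/(cos θ' − cos θ) = 1.5000
v = R·ω = 1.5000·0.5000 = 0.7500

v = 0.7500, ω = 0.5000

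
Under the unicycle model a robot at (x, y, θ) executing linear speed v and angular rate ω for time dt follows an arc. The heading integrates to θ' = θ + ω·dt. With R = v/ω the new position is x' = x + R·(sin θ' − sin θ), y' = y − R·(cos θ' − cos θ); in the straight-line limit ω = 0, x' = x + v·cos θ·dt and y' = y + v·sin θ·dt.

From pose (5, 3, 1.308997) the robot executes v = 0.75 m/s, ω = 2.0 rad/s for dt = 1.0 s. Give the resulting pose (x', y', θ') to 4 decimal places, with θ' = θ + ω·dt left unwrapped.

(4.5753, 3.4668, 3.3090)

θ' = 1.3090 + 2.0·1.0 = 3.3090
R = v/ω = 0.75/2.0 = 0.3750
x' = 5 + 0.3750·(sin 3.3090 − sin 1.3090) = 4.5753
y' = 3 − 0.3750·(cos 3.3090 − cos 1.3090) = 3.4668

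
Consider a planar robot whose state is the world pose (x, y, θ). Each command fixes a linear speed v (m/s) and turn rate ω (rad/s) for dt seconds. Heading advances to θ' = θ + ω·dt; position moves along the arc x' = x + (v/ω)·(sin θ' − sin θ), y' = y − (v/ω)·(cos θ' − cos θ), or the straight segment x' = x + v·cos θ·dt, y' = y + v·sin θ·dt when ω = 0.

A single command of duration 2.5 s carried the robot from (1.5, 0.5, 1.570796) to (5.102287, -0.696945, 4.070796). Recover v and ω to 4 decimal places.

Δθ = 4.070796 − 1.570796 = 2.500000
ω = Δθ/dt = 2.500000/2.5 = 1.0000
R = Δx/(sin θ' − sin θ) = -2.0000
v = R·ω = -2.0000·1.0000 = -2.0000

v = -2.0000, ω = 1.0000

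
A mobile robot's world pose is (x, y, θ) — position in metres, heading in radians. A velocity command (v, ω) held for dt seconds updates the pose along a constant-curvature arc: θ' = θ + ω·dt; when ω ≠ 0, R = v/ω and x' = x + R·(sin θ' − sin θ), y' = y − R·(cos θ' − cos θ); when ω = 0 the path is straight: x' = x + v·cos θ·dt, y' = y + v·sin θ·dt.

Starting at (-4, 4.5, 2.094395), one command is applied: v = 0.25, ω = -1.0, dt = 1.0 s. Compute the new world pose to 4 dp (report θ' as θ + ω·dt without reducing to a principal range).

θ' = 2.0944 + -1.0·1.0 = 1.0944
R = v/ω = 0.25/-1.0 = -0.2500
x' = -4 + -0.2500·(sin 1.0944 − sin 2.0944) = -4.0057
y' = 4.5 − -0.2500·(cos 1.0944 − cos 2.0944) = 4.7396

(-4.0057, 4.7396, 1.0944)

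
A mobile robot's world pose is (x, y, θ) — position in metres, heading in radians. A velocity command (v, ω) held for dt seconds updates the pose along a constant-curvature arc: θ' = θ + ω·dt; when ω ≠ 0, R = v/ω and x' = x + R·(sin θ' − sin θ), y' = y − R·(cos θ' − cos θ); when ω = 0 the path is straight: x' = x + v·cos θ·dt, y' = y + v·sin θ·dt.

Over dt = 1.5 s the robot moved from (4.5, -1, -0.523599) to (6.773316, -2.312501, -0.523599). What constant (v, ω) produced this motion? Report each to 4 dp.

v = 1.7500, ω = 0.0000

Δθ = -0.523599 − -0.523599 = 0.000000
ω = Δθ/dt = 0.000000/1.5 = 0.0000
ω = 0 → v = (Δx·cos θ + Δy·sin θ)/dt = 1.7500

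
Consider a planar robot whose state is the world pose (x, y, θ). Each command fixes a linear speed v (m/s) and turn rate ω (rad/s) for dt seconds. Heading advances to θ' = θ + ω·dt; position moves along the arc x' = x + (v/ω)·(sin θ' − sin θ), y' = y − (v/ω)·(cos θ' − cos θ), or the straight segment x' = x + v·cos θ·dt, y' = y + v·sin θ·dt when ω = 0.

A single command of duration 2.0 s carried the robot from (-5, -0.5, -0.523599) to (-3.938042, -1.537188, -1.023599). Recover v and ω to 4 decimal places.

v = 0.7500, ω = -0.2500

Δθ = -1.023599 − -0.523599 = -0.500000
ω = Δθ/dt = -0.500000/2.0 = -0.2500
R = Δx/(sin θ' − sin θ) = -3.0000
v = R·ω = -3.0000·-0.2500 = 0.7500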